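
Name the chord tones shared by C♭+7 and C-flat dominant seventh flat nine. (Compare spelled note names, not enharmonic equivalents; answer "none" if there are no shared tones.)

C♭+7: C♭ E♭ G B𝄫
C-flat dominant seventh flat nine: C♭ E♭ G♭ B𝄫 D𝄫
Common to both → C♭, E♭, B𝄫.

C♭, E♭, B𝄫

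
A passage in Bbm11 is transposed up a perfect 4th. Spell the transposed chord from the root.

A perfect 4th up from Bb is Eb, so the new chord is Eb minor eleventh.
- root: Eb
- minor 3rd: Gb
- perfect 5th: Bb
- minor 7th: Db
- major 9th: F
- perfect 11th: Ab

Eb Gb Bb Db F Ab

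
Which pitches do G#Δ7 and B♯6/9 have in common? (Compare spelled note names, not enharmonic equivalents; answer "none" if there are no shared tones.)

G#Δ7: G# B# D# F##
B♯6/9: B# D## F## G## C##
Common to both → B#, F##.

B# F##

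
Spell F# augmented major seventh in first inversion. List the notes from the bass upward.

A#  C##  E#  F#

In root position, F# augmented major seventh is F#–A#–C##–E#.
First inversion puts the third (A#) in the bass.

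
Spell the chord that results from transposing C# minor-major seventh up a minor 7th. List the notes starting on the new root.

A minor 7th up from C# is B, so the new chord is B minor-major seventh.
root → B
3rd (minor 3rd) → D
5th (perfect 5th) → F#
7th (major 7th) → A#

B D F# A#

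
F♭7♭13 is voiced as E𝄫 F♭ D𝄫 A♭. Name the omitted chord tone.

C♭

F♭7♭13 = F♭, A♭, C♭, E𝄫, D𝄫. The voicing lacks the 5th (perfect 5th), C♭.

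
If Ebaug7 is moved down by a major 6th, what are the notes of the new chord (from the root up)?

Transposed root: Eb → Gb (major 6th down). So we spell Gb augmented seventh:
- root: Gb
- major 3rd: Bb
- augmented 5th: D
- minor 7th: Fb

Gb Bb D Fb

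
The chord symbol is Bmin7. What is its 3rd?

D

Root of Bmin7 = B. The 3rd is a minor 3rd: B up a minor 3rd → D.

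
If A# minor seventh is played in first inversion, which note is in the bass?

C-sharp

A# minor seventh in root position is A-sharp–C-sharp–E-sharp–G-sharp.
First inversion places the third in the bass, which is C-sharp.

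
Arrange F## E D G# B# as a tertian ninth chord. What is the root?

E

Arranged so that each adjacent pair is a third by letter name: E – G# – B# – D – F##.
The bottom of that stack, E, is the root (this is E dominant seventh sharp nine sharp five).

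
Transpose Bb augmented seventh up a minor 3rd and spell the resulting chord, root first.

Transposed root: B-flat → D-flat (minor 3rd up). So we spell D-flat augmented seventh:
D-flat — root
F — major 3rd
A — augmented 5th
C-flat — minor 7th

D-flat, F, A, C-flat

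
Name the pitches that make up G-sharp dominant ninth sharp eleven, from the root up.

G#, B#, D#, F#, A#, C##

G-sharp dominant ninth sharp eleven is a dominant ninth sharp eleven built on G#.
root → G#
3rd (major 3rd) → B#
5th (perfect 5th) → D#
7th (minor 7th) → F#
9th (major 9th) → A#
11th (augmented 11th) → C##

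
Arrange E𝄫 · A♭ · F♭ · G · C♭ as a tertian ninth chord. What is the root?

F♭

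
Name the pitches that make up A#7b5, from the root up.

A♯ – C𝄪 – E – G♯

A#7b5 is a dominant seventh flat five built on A♯.
root → A♯
3rd (major 3rd) → C𝄪
5th (diminished 5th) → E
7th (minor 7th) → G♯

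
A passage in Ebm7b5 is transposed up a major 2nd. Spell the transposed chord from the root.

Eb up a major 2nd → F. New chord: F half-diminished seventh.
F — root
Ab — minor 3rd
Cb — diminished 5th
Eb — minor 7th

F Ab Cb Eb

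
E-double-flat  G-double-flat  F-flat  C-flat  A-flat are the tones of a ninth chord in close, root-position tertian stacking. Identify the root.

F-flat

Stacking in thirds gives F-flat – A-flat – C-flat – E-double-flat – G-double-flat, so F-flat is the root — F-flat dominant seventh flat nine.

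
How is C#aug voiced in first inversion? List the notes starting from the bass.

E# G## C#

In root position, C#aug is C#–E#–G##.
First inversion puts the third (E#) in the bass.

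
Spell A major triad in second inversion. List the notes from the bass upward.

E, A, C♯

In root position, A major triad is A–C♯–E.
Second inversion puts the fifth (E) in the bass.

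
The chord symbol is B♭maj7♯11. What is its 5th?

Root of B♭maj7♯11 = Bb. The 5th is a perfect 5th: Bb up a perfect 5th → F.

F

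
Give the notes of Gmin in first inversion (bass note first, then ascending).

Gmin = G–Bb–D; first inversion → third (Bb) lowest.

Bb, D, G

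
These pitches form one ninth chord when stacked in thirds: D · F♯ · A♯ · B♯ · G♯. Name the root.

G♯

Stacking in thirds gives G♯ – B♯ – D – F♯ – A♯, so G♯ is the root — G♯ dominant ninth flat five.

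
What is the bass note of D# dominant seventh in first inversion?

D# dominant seventh in root position is D-sharp–F-double-sharp–A-sharp–C-sharp.
First inversion places the third in the bass, which is F-double-sharp.

F-double-sharp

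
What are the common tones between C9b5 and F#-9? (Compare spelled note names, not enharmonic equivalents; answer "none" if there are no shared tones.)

E

C9b5 = C, E, G♭, B♭, D.
F#-9 = F♯, A, C♯, E, G♯.
Shared: E.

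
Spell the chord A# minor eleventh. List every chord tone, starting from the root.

A# minor eleventh: minor eleventh on A-sharp.
root → A-sharp
3rd (minor 3rd) → C-sharp
5th (perfect 5th) → E-sharp
7th (minor 7th) → G-sharp
9th (major 9th) → B-sharp
11th (perfect 11th) → D-sharp

A-sharp – C-sharp – E-sharp – G-sharp – B-sharp – D-sharp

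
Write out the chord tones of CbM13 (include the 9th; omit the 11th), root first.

Cb – Eb – Gb – Bb – Db – Ab

Root Cb, quality major thirteenth:
- root: Cb
- major 3rd: Eb
- perfect 5th: Gb
- major 7th: Bb
- major 9th: Db
- major 13th: Ab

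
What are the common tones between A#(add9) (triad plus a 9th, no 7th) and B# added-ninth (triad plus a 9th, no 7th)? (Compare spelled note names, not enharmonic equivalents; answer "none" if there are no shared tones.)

A#(add9) = A#, C##, E#, B#.
B# added-ninth = B#, D##, F##, C##.
Shared: C##, B#.

C## – B#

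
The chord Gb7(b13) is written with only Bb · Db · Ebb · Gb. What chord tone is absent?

Fb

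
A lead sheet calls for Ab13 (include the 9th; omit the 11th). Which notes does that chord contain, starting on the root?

Ab C Eb Gb Bb F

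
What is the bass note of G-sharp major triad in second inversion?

D-sharp

G-sharp major triad in root position is G-sharp–B-sharp–D-sharp.
Second inversion places the fifth in the bass, which is D-sharp.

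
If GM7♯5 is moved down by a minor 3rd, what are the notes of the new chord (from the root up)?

E G# B# D#

A minor 3rd down from G is E, so the new chord is E augmented major seventh.
Root: E
Major 3rd (3rd): G#
Augmented 5th (5th): B#
Major 7th (7th): D#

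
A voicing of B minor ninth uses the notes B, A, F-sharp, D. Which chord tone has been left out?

The full B minor ninth chord is B, D, F-sharp, A, C-sharp.
Comparing with the voicing, the major 9th (9th) — C-sharp — is absent.

C-sharp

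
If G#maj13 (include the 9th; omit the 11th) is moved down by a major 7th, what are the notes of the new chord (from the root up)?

Transposed root: G# → A (major 7th down). So we spell A major thirteenth:
A — root
C# — major 3rd
E — perfect 5th
G# — major 7th
B — major 9th
F# — major 13th

A, C#, E, G#, B, F#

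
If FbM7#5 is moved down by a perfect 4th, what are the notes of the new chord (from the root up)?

Cb  Eb  G  Bb

Transposed root: Fb → Cb (perfect 4th down). So we spell Cb augmented major seventh:
Cb — root
Eb — major 3rd
G — augmented 5th
Bb — major 7th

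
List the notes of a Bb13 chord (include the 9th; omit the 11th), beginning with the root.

Bb13: dominant thirteenth on Bb.
Root: Bb
Major 3rd (3rd): D
Perfect 5th (5th): F
Minor 7th (7th): Ab
Major 9th (9th): C
Major 13th (13th): G

Bb – D – F – Ab – C – G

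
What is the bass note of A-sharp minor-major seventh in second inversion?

A-sharp minor-major seventh in root position is A-sharp–C-sharp–E-sharp–G-double-sharp.
Second inversion places the fifth in the bass, which is E-sharp.

E-sharp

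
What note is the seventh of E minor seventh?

D

Root of E minor seventh = E. The 7th is a minor 7th: E up a minor 7th → D.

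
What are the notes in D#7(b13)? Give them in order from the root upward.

D#7(b13): dominant seventh flat thirteen on D#.
Root: D#
Major 3rd (3rd): F##
Perfect 5th (5th): A#
Minor 7th (7th): C#
Minor 13th (13th): B

D#, F##, A#, C#, B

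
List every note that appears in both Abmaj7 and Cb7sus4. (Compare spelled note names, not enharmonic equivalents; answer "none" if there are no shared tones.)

Abmaj7 = A♭, C, E♭, G.
Cb7sus4 = C♭, F♭, G♭, B𝄫.
Shared: none.

none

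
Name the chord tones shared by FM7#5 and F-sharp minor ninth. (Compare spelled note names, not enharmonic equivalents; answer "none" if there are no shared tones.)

A  C♯  E

FM7#5 = F, A, C♯, E.
F-sharp minor ninth = F♯, A, C♯, E, G♯.
Shared: A, C♯, E.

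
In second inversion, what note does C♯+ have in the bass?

G##

C♯+ = C#–E#–G##. Second inversion → fifth in the bass = G##.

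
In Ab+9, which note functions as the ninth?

B♭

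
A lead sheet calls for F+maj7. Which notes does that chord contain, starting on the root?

F+maj7: augmented major seventh on F.
- root: F
- major 3rd: A
- augmented 5th: C#
- major 7th: E

F, A, C#, E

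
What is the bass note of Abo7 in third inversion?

Abo7 in root position is Ab–Cb–Ebb–Gbb.
Third inversion places the seventh in the bass, which is Gbb.

Gbb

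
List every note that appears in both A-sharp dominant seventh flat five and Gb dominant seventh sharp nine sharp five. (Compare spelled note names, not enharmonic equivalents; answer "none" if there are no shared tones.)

none

A-sharp dominant seventh flat five: A-sharp C-double-sharp E G-sharp
Gb dominant seventh sharp nine sharp five: G-flat B-flat D F-flat A
Common to both → none.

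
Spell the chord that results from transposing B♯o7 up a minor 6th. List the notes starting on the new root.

B# up a minor 6th → G#. New chord: G# diminished seventh.
Root: G#
Minor 3rd (3rd): B
Diminished 5th (5th): D
Diminished 7th (7th): F

G#  B  D  F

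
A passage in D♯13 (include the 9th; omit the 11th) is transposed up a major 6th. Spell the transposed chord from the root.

Transposed root: D# → B# (major 6th up). So we spell B# dominant thirteenth:
- root: B#
- major 3rd: D##
- perfect 5th: F##
- minor 7th: A#
- major 9th: C##
- major 13th: G##

B# D## F## A# C## G##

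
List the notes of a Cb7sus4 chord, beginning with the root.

Cb Fb Gb Bbb

Cb7sus4: dominant seventh suspended fourth on Cb.
root → Cb
4th (perfect 4th) → Fb
5th (perfect 5th) → Gb
7th (minor 7th) → Bbb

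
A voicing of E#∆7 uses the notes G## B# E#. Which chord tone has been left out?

D##

E#∆7 = E#, G##, B#, D##. The voicing lacks the 7th (major 7th), D##.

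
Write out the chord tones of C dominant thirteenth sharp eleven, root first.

C – E – G – B-flat – D – F-sharp – A

C dominant thirteenth sharp eleven: dominant thirteenth sharp eleven on C.
- root: C
- major 3rd: E
- perfect 5th: G
- minor 7th: B-flat
- major 9th: D
- augmented 11th: F-sharp
- major 13th: A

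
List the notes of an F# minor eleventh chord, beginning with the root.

F#, A, C#, E, G#, B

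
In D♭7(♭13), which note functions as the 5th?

D♭7(♭13) is built on Db; its 5th is a perfect 5th above the root.
A fifth above D uses the letter A, and the perfect 5th above Db is Ab.

Ab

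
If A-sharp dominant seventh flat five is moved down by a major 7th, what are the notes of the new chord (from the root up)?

Transposed root: A♯ → B (major 7th down). So we spell B dominant seventh flat five:
root → B
3rd (major 3rd) → D♯
5th (diminished 5th) → F
7th (minor 7th) → A

B  D♯  F  A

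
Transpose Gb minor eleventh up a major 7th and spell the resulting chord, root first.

F Ab C Eb G Bb

A major 7th up from Gb is F, so the new chord is F minor eleventh.
- root: F
- minor 3rd: Ab
- perfect 5th: C
- minor 7th: Eb
- major 9th: G
- perfect 11th: Bb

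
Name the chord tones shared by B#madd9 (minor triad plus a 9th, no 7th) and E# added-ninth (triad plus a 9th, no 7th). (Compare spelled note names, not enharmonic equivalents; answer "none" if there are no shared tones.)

B#madd9 = B#, D#, F##, C##.
E# added-ninth = E#, G##, B#, F##.
Shared: B#, F##.

B#  F##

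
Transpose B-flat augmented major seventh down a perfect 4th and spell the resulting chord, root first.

Transposed root: B♭ → F (perfect 4th down). So we spell F augmented major seventh:
Root: F
Major 3rd (3rd): A
Augmented 5th (5th): C♯
Major 7th (7th): E

F – A – C♯ – E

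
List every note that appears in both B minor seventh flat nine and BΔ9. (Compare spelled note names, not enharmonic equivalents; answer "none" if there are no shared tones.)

B  F#

B minor seventh flat nine = B, D, F#, A, C.
BΔ9 = B, D#, F#, A#, C#.
Shared: B, F#.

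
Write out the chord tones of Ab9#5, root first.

Ab9#5: dominant ninth sharp five on A♭.
A♭ — root
C — major 3rd
E — augmented 5th
G♭ — minor 7th
B♭ — major 9th

A♭ C E G♭ B♭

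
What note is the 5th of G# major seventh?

G# major seventh is built on G#; its 5th is a perfect 5th above the root.
A fifth above G uses the letter D, and the perfect 5th above G# is D#.

D#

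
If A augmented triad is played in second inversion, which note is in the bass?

E-sharp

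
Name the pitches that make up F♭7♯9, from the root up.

Fb  Ab  Cb  Ebb  G

F♭7♯9: dominant seventh sharp nine on Fb.
Fb — root
Ab — major 3rd
Cb — perfect 5th
Ebb — minor 7th
G — augmented 9th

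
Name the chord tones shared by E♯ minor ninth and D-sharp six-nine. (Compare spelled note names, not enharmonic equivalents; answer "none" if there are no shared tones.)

E#, B#, D#, F##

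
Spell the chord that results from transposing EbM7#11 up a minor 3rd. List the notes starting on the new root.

Gb, Bb, Db, F, C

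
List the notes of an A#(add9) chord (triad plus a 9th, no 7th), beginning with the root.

A# C## E# B#

Root A#, quality added-ninth:
- root: A#
- major 3rd: C##
- perfect 5th: E#
- major 9th: B#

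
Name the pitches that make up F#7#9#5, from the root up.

F# – A# – C## – E – G##

F#7#9#5: dominant seventh sharp nine sharp five on F#.
- root: F#
- major 3rd: A#
- augmented 5th: C##
- minor 7th: E
- augmented 9th: G##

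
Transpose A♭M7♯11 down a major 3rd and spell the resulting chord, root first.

Fb  Ab  Cb  Eb  Bb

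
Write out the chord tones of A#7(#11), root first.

A♯ C𝄪 E♯ G♯ D𝄪

Root A♯, quality dominant seventh sharp eleven:
A♯ — root
C𝄪 — major 3rd
E♯ — perfect 5th
G♯ — minor 7th
D𝄪 — augmented 11th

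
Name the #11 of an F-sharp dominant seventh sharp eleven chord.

Root of F-sharp dominant seventh sharp eleven = F#. The 11th is an augmented 11th: F# up an augmented 11th → B#.

B#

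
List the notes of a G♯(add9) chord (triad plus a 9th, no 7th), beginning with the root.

G♯(add9): added-ninth on G#.
G# — root
B# — major 3rd
D# — perfect 5th
A# — major 9th

G#  B#  D#  A#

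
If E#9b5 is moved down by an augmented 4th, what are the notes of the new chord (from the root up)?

Transposed root: E# → B (augmented 4th down). So we spell B dominant ninth flat five:
Root: B
Major 3rd (3rd): D#
Diminished 5th (5th): F
Minor 7th (7th): A
Major 9th (9th): C#

B, D#, F, A, C#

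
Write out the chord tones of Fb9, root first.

Fb9 is a dominant ninth built on F♭.
Root: F♭
Major 3rd (3rd): A♭
Perfect 5th (5th): C♭
Minor 7th (7th): E𝄫
Major 9th (9th): G♭

F♭ – A♭ – C♭ – E𝄫 – G♭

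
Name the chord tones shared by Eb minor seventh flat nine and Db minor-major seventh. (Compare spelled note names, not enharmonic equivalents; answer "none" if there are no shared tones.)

Eb minor seventh flat nine = E-flat, G-flat, B-flat, D-flat, F-flat.
Db minor-major seventh = D-flat, F-flat, A-flat, C.
Shared: D-flat, F-flat.

D-flat  F-flat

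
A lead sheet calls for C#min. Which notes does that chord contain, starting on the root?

C#min: minor triad on C#.
root → C#
3rd (minor 3rd) → E
5th (perfect 5th) → G#

C#  E  G#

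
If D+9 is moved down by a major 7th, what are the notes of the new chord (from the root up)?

A major 7th down from D is Eb, so the new chord is Eb dominant ninth sharp five.
Eb — root
G — major 3rd
B — augmented 5th
Db — minor 7th
F — major 9th

Eb G B Db F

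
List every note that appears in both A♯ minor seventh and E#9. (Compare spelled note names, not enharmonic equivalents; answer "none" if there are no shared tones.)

A♯ minor seventh: A# C# E# G#
E#9: E# G## B# D# F##
Common to both → E#.

E#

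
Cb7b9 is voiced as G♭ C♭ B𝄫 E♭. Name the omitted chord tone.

D𝄫

The full Cb7b9 chord is C♭, E♭, G♭, B𝄫, D𝄫.
Comparing with the voicing, the minor 9th (9th) — D𝄫 — is absent.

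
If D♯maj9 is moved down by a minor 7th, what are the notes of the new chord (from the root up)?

E# G## B# D## F##

Transposed root: D# → E# (minor 7th down). So we spell E# major ninth:
Root: E#
Major 3rd (3rd): G##
Perfect 5th (5th): B#
Major 7th (7th): D##
Major 9th (9th): F##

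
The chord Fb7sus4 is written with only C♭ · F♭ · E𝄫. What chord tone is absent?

The full Fb7sus4 chord is F♭, B𝄫, C♭, E𝄫.
Comparing with the voicing, the perfect 4th (4th) — B𝄫 — is absent.

B𝄫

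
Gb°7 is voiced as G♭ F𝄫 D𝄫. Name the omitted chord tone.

B𝄫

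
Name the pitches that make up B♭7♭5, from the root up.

Bb – D – Fb – Ab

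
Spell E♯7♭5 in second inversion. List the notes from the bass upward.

In root position, E♯7♭5 is E#–G##–B–D#.
Second inversion puts the fifth (B) in the bass.

B  D#  E#  G##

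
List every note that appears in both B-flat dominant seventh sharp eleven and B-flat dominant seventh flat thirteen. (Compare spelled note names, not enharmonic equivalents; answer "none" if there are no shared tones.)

B-flat  D  F  A-flat

B-flat dominant seventh sharp eleven: B-flat D F A-flat E
B-flat dominant seventh flat thirteen: B-flat D F A-flat G-flat
Common to both → B-flat, D, F, A-flat.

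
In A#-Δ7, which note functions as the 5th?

Root of A#-Δ7 = A♯. The 5th is a perfect 5th: A♯ up a perfect 5th → E♯.

E♯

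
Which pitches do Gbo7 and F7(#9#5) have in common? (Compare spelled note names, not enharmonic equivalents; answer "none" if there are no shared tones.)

none

Gbo7 = Gb, Bbb, Dbb, Fbb.
F7(#9#5) = F, A, C#, Eb, G#.
Shared: none.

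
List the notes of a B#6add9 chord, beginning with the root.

B♯ – D𝄪 – F𝄪 – G𝄪 – C𝄪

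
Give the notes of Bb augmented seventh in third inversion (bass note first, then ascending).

In root position, Bb augmented seventh is B-flat–D–F-sharp–A-flat.
Third inversion puts the seventh (A-flat) in the bass.

A-flat, B-flat, D, F-sharp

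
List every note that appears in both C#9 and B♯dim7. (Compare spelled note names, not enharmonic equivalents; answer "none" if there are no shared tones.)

D#

C#9: C# E# G# B D#
B♯dim7: B# D# F# A
Common to both → D#.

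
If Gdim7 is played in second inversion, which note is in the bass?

D♭

Gdim7 = G–B♭–D♭–F♭. Second inversion → fifth in the bass = D♭.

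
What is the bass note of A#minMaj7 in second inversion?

E#

A#minMaj7 = A#–C#–E#–G##. Second inversion → fifth in the bass = E#.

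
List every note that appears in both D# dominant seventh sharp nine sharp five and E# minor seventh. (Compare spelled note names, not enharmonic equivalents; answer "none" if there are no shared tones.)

D-sharp

D# dominant seventh sharp nine sharp five = D-sharp, F-double-sharp, A-double-sharp, C-sharp, E-double-sharp.
E# minor seventh = E-sharp, G-sharp, B-sharp, D-sharp.
Shared: D-sharp.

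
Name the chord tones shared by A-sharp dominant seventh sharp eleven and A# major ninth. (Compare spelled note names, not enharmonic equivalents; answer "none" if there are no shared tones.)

A-sharp dominant seventh sharp eleven = A-sharp, C-double-sharp, E-sharp, G-sharp, D-double-sharp.
A# major ninth = A-sharp, C-double-sharp, E-sharp, G-double-sharp, B-sharp.
Shared: A-sharp, C-double-sharp, E-sharp.

A-sharp, C-double-sharp, E-sharp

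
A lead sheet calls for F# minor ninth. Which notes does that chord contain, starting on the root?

Root F-sharp, quality minor ninth:
root → F-sharp
3rd (minor 3rd) → A
5th (perfect 5th) → C-sharp
7th (minor 7th) → E
9th (major 9th) → G-sharp

F-sharp – A – C-sharp – E – G-sharp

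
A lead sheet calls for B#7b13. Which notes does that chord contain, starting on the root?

B#, D##, F##, A#, G#

B#7b13 is a dominant seventh flat thirteen built on B#.
B# — root
D## — major 3rd
F## — perfect 5th
A# — minor 7th
G# — minor 13th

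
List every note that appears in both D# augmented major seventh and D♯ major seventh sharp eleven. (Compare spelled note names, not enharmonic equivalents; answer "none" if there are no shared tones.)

D-sharp, F-double-sharp, C-double-sharp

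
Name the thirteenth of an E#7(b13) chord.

C♯

Root of E#7(b13) = E♯. The 13th is a minor 13th: E♯ up a minor 13th → C♯.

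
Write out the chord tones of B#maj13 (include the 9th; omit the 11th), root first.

B#, D##, F##, A##, C##, G##

Root B#, quality major thirteenth:
root → B#
3rd (major 3rd) → D##
5th (perfect 5th) → F##
7th (major 7th) → A##
9th (major 9th) → C##
13th (major 13th) → G##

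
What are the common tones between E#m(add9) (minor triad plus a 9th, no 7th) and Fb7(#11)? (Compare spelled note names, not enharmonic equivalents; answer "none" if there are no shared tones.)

E#m(add9): E♯ G♯ B♯ F𝄪
Fb7(#11): F♭ A♭ C♭ E𝄫 B♭
Common to both → none.

none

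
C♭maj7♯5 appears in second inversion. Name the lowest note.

C♭maj7♯5 in root position is Cb–Eb–G–Bb.
Second inversion places the fifth in the bass, which is G.

G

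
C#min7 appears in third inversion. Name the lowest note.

C#min7 = C♯–E–G♯–B. Third inversion → seventh in the bass = B.

B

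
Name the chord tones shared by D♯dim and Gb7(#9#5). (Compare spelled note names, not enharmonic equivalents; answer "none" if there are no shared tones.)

A

D♯dim = D#, F#, A.
Gb7(#9#5) = Gb, Bb, D, Fb, A.
Shared: A.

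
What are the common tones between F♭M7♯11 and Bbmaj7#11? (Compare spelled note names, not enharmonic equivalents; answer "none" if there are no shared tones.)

F♭M7♯11 = Fb, Ab, Cb, Eb, Bb.
Bbmaj7#11 = Bb, D, F, A, E.
Shared: Bb.

Bb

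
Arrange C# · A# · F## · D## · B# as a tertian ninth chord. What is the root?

B#

Stacking in thirds gives B# – D## – F## – A# – C#, so B# is the root — B# dominant seventh flat nine.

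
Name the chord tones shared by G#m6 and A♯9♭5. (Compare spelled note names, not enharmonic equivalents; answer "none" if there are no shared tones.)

G#

G#m6: G# B D# E#
A♯9♭5: A# C## E G# B#
Common to both → G#.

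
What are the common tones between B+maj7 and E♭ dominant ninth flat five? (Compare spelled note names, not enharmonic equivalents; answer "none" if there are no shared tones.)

none

B+maj7: B D# F## A#
E♭ dominant ninth flat five: Eb G Bbb Db F
Common to both → none.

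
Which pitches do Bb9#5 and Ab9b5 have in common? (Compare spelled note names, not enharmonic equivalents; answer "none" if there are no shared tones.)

Bb9#5: B♭ D F♯ A♭ C
Ab9b5: A♭ C E𝄫 G♭ B♭
Common to both → B♭, A♭, C.

B♭  A♭  C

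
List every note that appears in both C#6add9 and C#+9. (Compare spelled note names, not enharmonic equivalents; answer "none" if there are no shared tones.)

C#  E#  D#

C#6add9 = C#, E#, G#, A#, D#.
C#+9 = C#, E#, G##, B, D#.
Shared: C#, E#, D#.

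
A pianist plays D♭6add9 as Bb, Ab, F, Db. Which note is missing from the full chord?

D♭6add9 = Db, F, Ab, Bb, Eb. The voicing lacks the 9th (major 9th), Eb.

Eb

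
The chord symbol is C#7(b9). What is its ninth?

D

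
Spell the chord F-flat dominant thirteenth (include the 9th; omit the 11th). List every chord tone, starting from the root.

F-flat – A-flat – C-flat – E-double-flat – G-flat – D-flat

F-flat dominant thirteenth is a dominant thirteenth built on F-flat.
Root: F-flat
Major 3rd (3rd): A-flat
Perfect 5th (5th): C-flat
Minor 7th (7th): E-double-flat
Major 9th (9th): G-flat
Major 13th (13th): D-flat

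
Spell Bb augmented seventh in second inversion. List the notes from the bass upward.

F-sharp, A-flat, B-flat, D

In root position, Bb augmented seventh is B-flat–D–F-sharp–A-flat.
Second inversion puts the fifth (F-sharp) in the bass.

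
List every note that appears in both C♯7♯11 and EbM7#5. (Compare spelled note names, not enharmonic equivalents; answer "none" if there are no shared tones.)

B

C♯7♯11 = C#, E#, G#, B, F##.
EbM7#5 = Eb, G, B, D.
Shared: B.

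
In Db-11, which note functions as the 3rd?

Fb

Root of Db-11 = Db. The 3rd is a minor 3rd: Db up a minor 3rd → Fb.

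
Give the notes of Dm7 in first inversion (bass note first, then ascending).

F A C D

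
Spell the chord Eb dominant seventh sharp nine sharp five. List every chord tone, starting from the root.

Eb dominant seventh sharp nine sharp five: dominant seventh sharp nine sharp five on E-flat.
root → E-flat
3rd (major 3rd) → G
5th (augmented 5th) → B
7th (minor 7th) → D-flat
9th (augmented 9th) → F-sharp

E-flat G B D-flat F-sharp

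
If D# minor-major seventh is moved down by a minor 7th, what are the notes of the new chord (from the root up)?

D-sharp down a minor 7th → E-sharp. New chord: E-sharp minor-major seventh.
Root: E-sharp
Minor 3rd (3rd): G-sharp
Perfect 5th (5th): B-sharp
Major 7th (7th): D-double-sharp

E-sharp, G-sharp, B-sharp, D-double-sharp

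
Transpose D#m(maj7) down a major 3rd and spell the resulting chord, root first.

D# down a major 3rd → B. New chord: B minor-major seventh.
- root: B
- minor 3rd: D
- perfect 5th: F#
- major 7th: A#

B, D, F#, A#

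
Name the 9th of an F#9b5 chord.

G#

F#9b5 is built on F#; its 9th is a major 9th above the root.
A second above F uses the letter G, and the major 9th above F# is G#.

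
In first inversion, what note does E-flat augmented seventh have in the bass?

G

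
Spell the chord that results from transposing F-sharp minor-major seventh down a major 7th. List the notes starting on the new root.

G  B-flat  D  F-sharp

A major 7th down from F-sharp is G, so the new chord is G minor-major seventh.
Root: G
Minor 3rd (3rd): B-flat
Perfect 5th (5th): D
Major 7th (7th): F-sharp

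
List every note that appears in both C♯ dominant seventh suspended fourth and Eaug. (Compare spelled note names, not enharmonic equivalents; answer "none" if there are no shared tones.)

G#

C♯ dominant seventh suspended fourth: C# F# G# B
Eaug: E G# B#
Common to both → G#.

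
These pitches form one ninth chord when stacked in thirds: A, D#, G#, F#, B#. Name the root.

G#

Arranged so that each adjacent pair is a third by letter name: G# – B# – D# – F# – A.
The bottom of that stack, G#, is the root (this is G# dominant seventh flat nine).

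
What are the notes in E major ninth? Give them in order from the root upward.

E  G♯  B  D♯  F♯

Root E, quality major ninth:
root → E
3rd (major 3rd) → G♯
5th (perfect 5th) → B
7th (major 7th) → D♯
9th (major 9th) → F♯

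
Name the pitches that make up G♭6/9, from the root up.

Gb Bb Db Eb Ab

G♭6/9 is a six-nine built on Gb.
- root: Gb
- major 3rd: Bb
- perfect 5th: Db
- major 6th: Eb
- major 9th: Ab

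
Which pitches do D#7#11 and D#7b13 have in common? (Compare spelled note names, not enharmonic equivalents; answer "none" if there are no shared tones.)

D#7#11: D# F## A# C# G##
D#7b13: D# F## A# C# B
Common to both → D#, F##, A#, C#.

D#, F##, A#, C#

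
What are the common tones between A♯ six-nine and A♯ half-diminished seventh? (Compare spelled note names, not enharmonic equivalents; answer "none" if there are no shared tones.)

A♯ six-nine = A#, C##, E#, F##, B#.
A♯ half-diminished seventh = A#, C#, E, G#.
Shared: A#.

A#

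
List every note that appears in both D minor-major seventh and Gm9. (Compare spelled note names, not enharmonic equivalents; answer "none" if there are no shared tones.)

D minor-major seventh: D F A C♯
Gm9: G B♭ D F A
Common to both → D, F, A.

D, F, A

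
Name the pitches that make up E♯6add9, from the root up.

E# G## B# C## F##

E♯6add9 is a six-nine built on E#.
root → E#
3rd (major 3rd) → G##
5th (perfect 5th) → B#
6th (major 6th) → C##
9th (major 9th) → F##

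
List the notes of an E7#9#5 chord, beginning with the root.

Root E, quality dominant seventh sharp nine sharp five:
Root: E
Major 3rd (3rd): G#
Augmented 5th (5th): B#
Minor 7th (7th): D
Augmented 9th (9th): F##

E, G#, B#, D, F##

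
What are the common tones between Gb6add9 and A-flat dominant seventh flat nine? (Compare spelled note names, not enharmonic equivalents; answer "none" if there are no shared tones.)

Gb6add9 = G♭, B♭, D♭, E♭, A♭.
A-flat dominant seventh flat nine = A♭, C, E♭, G♭, B𝄫.
Shared: G♭, E♭, A♭.

G♭  E♭  A♭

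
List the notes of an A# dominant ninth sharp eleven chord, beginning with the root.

A-sharp – C-double-sharp – E-sharp – G-sharp – B-sharp – D-double-sharp

A# dominant ninth sharp eleven: dominant ninth sharp eleven on A-sharp.
- root: A-sharp
- major 3rd: C-double-sharp
- perfect 5th: E-sharp
- minor 7th: G-sharp
- major 9th: B-sharp
- augmented 11th: D-double-sharp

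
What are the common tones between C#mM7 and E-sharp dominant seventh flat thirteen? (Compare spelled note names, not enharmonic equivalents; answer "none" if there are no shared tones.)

C♯, B♯

C#mM7: C♯ E G♯ B♯
E-sharp dominant seventh flat thirteen: E♯ G𝄪 B♯ D♯ C♯
Common to both → C♯, B♯.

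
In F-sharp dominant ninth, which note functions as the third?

A-sharp

Root of F-sharp dominant ninth = F-sharp. The 3rd is a major 3rd: F-sharp up a major 3rd → A-sharp.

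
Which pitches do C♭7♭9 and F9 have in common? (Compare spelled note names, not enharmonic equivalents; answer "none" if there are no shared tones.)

E♭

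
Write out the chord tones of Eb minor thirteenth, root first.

Eb minor thirteenth: minor thirteenth on Eb.
Root: Eb
Minor 3rd (3rd): Gb
Perfect 5th (5th): Bb
Minor 7th (7th): Db
Major 9th (9th): F
Perfect 11th (11th): Ab
Major 13th (13th): C

Eb Gb Bb Db F Ab C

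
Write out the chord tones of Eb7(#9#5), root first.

Root Eb, quality dominant seventh sharp nine sharp five:
- root: Eb
- major 3rd: G
- augmented 5th: B
- minor 7th: Db
- augmented 9th: F#

Eb G B Db F#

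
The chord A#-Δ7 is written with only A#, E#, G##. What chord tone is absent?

The full A#-Δ7 chord is A#, C#, E#, G##.
Comparing with the voicing, the minor 3rd (3rd) — C# — is absent.

C#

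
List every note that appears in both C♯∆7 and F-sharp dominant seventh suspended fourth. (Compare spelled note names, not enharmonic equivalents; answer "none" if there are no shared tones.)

C♯

C♯∆7: C♯ E♯ G♯ B♯
F-sharp dominant seventh suspended fourth: F♯ B C♯ E
Common to both → C♯.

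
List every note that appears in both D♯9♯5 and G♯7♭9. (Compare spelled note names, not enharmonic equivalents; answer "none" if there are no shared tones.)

D#

D♯9♯5: D# F## A## C# E#
G♯7♭9: G# B# D# F# A
Common to both → D#.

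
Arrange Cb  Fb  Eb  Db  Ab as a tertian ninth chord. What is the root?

Db

Arranged so that each adjacent pair is a third by letter name: Db – Fb – Ab – Cb – Eb.
The bottom of that stack, Db, is the root (this is Db minor ninth).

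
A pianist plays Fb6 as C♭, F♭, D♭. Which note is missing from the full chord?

Fb6 = F♭, A♭, C♭, D♭. The voicing lacks the 3rd (major 3rd), A♭.

A♭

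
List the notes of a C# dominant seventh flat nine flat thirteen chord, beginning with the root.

Root C♯, quality dominant seventh flat nine flat thirteen:
root → C♯
3rd (major 3rd) → E♯
5th (perfect 5th) → G♯
7th (minor 7th) → B
9th (minor 9th) → D
13th (minor 13th) → A

C♯, E♯, G♯, B, D, A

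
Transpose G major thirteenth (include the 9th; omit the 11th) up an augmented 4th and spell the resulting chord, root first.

G up an augmented 4th → C-sharp. New chord: C-sharp major thirteenth.
C-sharp — root
E-sharp — major 3rd
G-sharp — perfect 5th
B-sharp — major 7th
D-sharp — major 9th
A-sharp — major 13th

C-sharp E-sharp G-sharp B-sharp D-sharp A-sharp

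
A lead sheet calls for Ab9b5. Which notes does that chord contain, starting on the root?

A♭  C  E𝄫  G♭  B♭

Ab9b5 is a dominant ninth flat five built on A♭.
A♭ — root
C — major 3rd
E𝄫 — diminished 5th
G♭ — minor 7th
B♭ — major 9th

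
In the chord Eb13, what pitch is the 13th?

C

Eb13 is built on Eb; its 13th is a major 13th above the root.
A sixth above E uses the letter C, and the major 13th above Eb is C.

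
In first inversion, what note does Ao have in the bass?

C

Ao = A–C–Eb. First inversion → third in the bass = C.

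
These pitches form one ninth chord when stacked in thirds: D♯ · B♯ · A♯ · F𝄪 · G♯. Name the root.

G♯

Stacking in thirds gives G♯ – B♯ – D♯ – F𝄪 – A♯, so G♯ is the root — G♯ major ninth.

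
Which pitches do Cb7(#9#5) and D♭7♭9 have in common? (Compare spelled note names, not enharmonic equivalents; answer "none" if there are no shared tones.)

Cb7(#9#5): Cb Eb G Bbb D
D♭7♭9: Db F Ab Cb Ebb
Common to both → Cb.

Cb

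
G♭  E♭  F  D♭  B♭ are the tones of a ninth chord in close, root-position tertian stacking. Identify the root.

E♭

Stacking in thirds gives E♭ – G♭ – B♭ – D♭ – F, so E♭ is the root — E♭ minor ninth.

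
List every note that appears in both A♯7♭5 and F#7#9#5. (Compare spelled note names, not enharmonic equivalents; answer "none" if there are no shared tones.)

A♯7♭5 = A#, C##, E, G#.
F#7#9#5 = F#, A#, C##, E, G##.
Shared: A#, C##, E.

A# – C## – E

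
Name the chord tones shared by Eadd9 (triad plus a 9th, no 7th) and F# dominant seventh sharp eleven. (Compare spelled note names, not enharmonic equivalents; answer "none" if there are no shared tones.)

Eadd9: E G# B F#
F# dominant seventh sharp eleven: F# A# C# E B#
Common to both → E, F#.

E – F#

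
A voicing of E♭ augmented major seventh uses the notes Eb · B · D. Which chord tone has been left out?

The full E♭ augmented major seventh chord is Eb, G, B, D.
Comparing with the voicing, the major 3rd (3rd) — G — is absent.

G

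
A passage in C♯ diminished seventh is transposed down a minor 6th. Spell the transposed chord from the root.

E-sharp, G-sharp, B, D

Transposed root: C-sharp → E-sharp (minor 6th down). So we spell E-sharp diminished seventh:
root → E-sharp
3rd (minor 3rd) → G-sharp
5th (diminished 5th) → B
7th (diminished 7th) → D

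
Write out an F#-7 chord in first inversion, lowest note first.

A, C#, E, F#

In root position, F#-7 is F#–A–C#–E.
First inversion puts the third (A) in the bass.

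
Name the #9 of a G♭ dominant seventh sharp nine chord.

G♭ dominant seventh sharp nine is built on Gb; its 9th is an augmented 9th above the root.
A second above G uses the letter A, and the augmented 9th above Gb is A.

A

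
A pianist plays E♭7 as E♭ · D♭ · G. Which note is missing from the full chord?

B♭

The full E♭7 chord is E♭, G, B♭, D♭.
Comparing with the voicing, the perfect 5th (5th) — B♭ — is absent.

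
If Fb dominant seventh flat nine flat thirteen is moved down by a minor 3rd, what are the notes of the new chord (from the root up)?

Db  F  Ab  Cb  Ebb  Bbb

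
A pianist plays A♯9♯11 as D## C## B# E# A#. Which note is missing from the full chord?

The full A♯9♯11 chord is A#, C##, E#, G#, B#, D##.
Comparing with the voicing, the minor 7th (7th) — G# — is absent.

G#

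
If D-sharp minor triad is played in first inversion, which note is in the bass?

F-sharp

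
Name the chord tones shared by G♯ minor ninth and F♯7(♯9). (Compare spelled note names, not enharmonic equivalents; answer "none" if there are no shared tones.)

F# – A#

G♯ minor ninth: G# B D# F# A#
F♯7(♯9): F# A# C# E G##
Common to both → F#, A#.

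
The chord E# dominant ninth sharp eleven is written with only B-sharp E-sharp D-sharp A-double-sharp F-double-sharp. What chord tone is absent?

The full E# dominant ninth sharp eleven chord is E-sharp, G-double-sharp, B-sharp, D-sharp, F-double-sharp, A-double-sharp.
Comparing with the voicing, the major 3rd (3rd) — G-double-sharp — is absent.

G-double-sharp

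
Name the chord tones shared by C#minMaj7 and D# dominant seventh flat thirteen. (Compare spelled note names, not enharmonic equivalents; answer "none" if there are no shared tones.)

C#

C#minMaj7: C# E G# B#
D# dominant seventh flat thirteen: D# F## A# C# B
Common to both → C#.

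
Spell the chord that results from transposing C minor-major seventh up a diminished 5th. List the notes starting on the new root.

Gb – Bbb – Db – F

A diminished 5th up from C is Gb, so the new chord is Gb minor-major seventh.
Gb — root
Bbb — minor 3rd
Db — perfect 5th
F — major 7th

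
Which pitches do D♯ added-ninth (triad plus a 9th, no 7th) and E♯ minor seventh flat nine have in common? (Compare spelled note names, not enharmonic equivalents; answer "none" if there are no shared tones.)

D♯ added-ninth = D-sharp, F-double-sharp, A-sharp, E-sharp.
E♯ minor seventh flat nine = E-sharp, G-sharp, B-sharp, D-sharp, F-sharp.
Shared: D-sharp, E-sharp.

D-sharp, E-sharp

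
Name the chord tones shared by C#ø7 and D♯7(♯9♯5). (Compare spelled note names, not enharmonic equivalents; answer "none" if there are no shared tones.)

C#

C#ø7: C# E G B
D♯7(♯9♯5): D# F## A## C# E##
Common to both → C#.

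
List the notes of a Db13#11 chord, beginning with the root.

Db, F, Ab, Cb, Eb, G, Bb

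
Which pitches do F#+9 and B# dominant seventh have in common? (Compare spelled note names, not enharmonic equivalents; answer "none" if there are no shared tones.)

A♯

F#+9 = F♯, A♯, C𝄪, E, G♯.
B# dominant seventh = B♯, D𝄪, F𝄪, A♯.
Shared: A♯.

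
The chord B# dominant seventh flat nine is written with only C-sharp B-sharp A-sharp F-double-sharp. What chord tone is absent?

D-double-sharp

The full B# dominant seventh flat nine chord is B-sharp, D-double-sharp, F-double-sharp, A-sharp, C-sharp.
Comparing with the voicing, the major 3rd (3rd) — D-double-sharp — is absent.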